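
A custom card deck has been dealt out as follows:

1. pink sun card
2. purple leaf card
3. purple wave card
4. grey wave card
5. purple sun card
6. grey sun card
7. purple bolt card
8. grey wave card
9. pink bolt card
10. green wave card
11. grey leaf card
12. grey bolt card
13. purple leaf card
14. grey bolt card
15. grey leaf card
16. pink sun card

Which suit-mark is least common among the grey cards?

sun

Counts by suit-mark (restricted to grey cards): bolt 2, wave 2, leaf 2, sun 1.
The minimum is 1, held uniquely by sun.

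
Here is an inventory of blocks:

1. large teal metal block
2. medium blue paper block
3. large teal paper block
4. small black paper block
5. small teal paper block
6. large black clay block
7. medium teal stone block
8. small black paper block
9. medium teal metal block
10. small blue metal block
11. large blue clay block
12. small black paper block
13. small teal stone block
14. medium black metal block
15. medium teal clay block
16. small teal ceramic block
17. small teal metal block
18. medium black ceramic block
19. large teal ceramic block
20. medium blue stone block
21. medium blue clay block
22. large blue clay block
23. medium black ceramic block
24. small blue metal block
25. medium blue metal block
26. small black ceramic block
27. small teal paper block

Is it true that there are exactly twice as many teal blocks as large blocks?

False

|teal blocks| = 11.
|large blocks| = 6.
The claim requires 11 = 2 × 6 = 12, which does not hold.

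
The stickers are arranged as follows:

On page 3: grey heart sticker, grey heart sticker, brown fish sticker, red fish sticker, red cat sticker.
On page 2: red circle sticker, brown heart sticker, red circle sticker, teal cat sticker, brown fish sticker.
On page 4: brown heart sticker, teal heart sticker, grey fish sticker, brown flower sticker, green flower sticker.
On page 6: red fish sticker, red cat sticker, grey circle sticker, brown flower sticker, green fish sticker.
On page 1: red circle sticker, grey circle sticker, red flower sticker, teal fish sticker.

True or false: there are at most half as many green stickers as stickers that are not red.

True

|green stickers| = 2.
|stickers that are not red| = 16.
The claim requires 2 × 2 = 4 ≤ 16, which holds.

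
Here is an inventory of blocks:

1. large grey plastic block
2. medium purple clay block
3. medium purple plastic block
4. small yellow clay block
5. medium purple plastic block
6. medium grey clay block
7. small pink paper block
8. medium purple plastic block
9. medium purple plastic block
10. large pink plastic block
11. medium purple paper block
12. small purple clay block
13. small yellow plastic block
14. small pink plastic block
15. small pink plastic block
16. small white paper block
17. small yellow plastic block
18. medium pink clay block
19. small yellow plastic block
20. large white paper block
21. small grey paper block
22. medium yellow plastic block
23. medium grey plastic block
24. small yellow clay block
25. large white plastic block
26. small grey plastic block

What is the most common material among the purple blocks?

Counts by material (restricted to purple blocks): plastic 4, clay 2, paper 1.
The maximum is 4, held uniquely by plastic.

plastic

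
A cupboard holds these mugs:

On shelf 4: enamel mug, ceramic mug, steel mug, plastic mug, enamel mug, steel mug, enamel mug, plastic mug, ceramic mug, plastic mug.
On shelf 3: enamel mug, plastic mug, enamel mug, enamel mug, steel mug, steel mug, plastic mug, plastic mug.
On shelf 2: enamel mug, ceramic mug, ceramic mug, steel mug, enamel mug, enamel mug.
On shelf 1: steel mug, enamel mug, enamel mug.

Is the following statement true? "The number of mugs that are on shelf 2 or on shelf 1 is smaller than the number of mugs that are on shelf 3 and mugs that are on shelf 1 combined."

True

|mugs on shelf 2 or on shelf 1| = 9.
mugs on shelf 3: 8; mugs on shelf 1: 3; combined: 8 + 3 = 11.
The claim requires 9 < 11, which holds.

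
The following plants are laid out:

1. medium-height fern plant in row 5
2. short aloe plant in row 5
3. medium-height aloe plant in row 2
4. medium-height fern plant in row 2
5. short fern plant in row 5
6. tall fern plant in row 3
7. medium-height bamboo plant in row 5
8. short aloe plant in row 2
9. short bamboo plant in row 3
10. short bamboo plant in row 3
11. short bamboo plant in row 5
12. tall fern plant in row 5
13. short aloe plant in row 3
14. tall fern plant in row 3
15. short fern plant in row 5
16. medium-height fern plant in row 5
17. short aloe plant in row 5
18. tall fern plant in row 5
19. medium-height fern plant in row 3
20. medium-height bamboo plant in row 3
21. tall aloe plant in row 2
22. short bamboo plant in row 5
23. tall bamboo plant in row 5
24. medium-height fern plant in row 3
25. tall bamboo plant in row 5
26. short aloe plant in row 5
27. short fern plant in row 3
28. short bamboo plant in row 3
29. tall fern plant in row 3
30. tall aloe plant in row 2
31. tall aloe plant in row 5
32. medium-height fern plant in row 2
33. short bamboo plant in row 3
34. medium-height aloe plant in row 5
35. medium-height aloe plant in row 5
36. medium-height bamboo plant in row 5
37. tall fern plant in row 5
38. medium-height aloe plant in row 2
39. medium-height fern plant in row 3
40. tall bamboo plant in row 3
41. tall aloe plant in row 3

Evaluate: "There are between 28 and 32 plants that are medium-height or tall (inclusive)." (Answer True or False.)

False

There are 27 plants that are medium-height or tall.
The claim requires 28 ≤ 27 ≤ 32, which does not hold.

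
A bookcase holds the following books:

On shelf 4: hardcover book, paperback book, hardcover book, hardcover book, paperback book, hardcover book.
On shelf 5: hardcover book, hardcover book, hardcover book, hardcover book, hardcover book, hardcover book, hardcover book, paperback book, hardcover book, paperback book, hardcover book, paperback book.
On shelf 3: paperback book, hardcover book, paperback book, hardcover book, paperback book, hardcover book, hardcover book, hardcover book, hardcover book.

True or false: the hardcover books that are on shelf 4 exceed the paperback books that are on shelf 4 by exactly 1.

False

hardcover books on shelf 4: 4.
paperback books on shelf 4: 2.
The claim requires 4 − 2 (= 2) to equal 1, which does not hold.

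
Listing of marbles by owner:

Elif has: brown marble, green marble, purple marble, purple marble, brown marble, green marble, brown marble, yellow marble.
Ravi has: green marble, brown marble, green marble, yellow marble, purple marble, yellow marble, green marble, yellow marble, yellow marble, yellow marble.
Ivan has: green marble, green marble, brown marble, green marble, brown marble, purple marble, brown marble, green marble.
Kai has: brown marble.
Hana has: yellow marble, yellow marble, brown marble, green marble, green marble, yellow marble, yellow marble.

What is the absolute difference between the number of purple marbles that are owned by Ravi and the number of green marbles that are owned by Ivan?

purple marbles owned by Ravi: 1. green marbles owned by Ivan: 4.
|1 − 4| = 4 − 1 = 3.

3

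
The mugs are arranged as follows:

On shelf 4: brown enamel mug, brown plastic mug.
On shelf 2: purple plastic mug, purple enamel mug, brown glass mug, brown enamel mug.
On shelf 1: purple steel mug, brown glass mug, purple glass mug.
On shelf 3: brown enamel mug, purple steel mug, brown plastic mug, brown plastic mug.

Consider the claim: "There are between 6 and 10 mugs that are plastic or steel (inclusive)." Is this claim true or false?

mugs that are plastic or steel: 6.
The claim requires 6 ≤ 6 ≤ 10, which holds.

True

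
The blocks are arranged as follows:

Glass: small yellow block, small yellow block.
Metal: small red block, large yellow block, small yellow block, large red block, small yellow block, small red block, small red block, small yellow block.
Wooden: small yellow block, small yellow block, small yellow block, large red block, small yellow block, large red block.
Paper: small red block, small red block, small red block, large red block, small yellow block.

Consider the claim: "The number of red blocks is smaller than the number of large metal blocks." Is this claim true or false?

False

red blocks: 10.
large metal blocks: 2.
The claim requires 10 < 2, which does not hold.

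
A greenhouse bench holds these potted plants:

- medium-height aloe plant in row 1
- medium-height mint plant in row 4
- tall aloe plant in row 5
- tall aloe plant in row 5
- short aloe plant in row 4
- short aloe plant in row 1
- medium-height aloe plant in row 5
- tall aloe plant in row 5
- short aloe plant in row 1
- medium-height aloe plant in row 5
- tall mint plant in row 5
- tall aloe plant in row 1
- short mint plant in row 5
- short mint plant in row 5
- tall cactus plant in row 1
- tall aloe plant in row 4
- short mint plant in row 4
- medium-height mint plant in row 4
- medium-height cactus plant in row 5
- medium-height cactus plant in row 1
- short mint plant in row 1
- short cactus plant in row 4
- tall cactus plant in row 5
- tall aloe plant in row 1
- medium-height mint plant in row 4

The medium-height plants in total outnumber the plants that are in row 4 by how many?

1

medium-height plants: 8.
plants in row 4: 7.
8 − 7 = 1.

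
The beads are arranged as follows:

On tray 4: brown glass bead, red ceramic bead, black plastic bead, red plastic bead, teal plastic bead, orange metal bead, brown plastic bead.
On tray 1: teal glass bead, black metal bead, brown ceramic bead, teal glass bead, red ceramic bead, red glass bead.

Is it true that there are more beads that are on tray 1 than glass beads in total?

|beads on tray 1| = 6.
|glass beads| = 4.
The claim requires 6 > 4, which holds.

True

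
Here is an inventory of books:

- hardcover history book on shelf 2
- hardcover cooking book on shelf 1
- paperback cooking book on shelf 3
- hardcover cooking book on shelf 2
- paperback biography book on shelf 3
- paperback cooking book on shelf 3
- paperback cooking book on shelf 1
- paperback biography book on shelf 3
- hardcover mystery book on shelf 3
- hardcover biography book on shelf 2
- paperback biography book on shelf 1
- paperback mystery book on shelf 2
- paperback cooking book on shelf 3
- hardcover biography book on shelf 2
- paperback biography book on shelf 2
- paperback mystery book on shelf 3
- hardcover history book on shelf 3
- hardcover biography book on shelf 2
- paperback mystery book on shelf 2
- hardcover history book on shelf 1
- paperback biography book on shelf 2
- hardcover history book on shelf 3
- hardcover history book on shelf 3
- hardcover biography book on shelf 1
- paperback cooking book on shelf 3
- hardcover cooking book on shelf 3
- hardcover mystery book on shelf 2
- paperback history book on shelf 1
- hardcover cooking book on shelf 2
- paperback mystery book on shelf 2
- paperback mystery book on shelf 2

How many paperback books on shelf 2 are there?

6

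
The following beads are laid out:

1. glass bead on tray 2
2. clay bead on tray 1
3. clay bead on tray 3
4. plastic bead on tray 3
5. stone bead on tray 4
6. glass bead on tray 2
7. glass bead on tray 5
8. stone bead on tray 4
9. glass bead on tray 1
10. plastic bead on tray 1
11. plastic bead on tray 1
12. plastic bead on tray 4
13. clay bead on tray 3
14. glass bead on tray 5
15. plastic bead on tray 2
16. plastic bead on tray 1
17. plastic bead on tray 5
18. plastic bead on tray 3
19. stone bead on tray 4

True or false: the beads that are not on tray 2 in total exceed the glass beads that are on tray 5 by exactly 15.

|beads that are not on tray 2| = 16.
|glass beads on tray 5| = 2.
The claim requires 16 − 2 (= 14) to equal 15, which does not hold.

False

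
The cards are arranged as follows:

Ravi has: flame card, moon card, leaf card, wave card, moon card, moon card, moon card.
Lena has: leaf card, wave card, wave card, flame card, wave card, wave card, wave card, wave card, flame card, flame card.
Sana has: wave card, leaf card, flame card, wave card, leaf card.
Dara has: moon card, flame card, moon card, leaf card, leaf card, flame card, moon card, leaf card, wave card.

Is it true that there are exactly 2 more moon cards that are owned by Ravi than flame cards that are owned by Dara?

moon cards owned by Ravi: 4.
flame cards owned by Dara: 2.
The claim requires 4 − 2 (= 2) to equal 2, which holds.

True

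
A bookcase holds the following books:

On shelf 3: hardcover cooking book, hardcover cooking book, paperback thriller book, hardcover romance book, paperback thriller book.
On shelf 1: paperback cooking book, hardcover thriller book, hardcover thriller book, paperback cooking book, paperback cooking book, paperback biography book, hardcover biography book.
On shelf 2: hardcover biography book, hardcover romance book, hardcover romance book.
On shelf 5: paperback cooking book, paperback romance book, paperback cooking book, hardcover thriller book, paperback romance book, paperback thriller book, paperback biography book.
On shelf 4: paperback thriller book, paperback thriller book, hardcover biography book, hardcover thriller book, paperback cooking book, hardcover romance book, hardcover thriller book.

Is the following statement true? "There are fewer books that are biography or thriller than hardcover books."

books that are biography or thriller: 15.
hardcover books: 14.
The claim requires 15 < 14, which does not hold.

False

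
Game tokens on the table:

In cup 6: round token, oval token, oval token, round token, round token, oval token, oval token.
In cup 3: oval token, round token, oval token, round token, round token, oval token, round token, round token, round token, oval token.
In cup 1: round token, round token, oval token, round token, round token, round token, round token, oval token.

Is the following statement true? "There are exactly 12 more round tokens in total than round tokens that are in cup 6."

|round tokens| = 15.
|round tokens in cup 6| = 3.
The claim requires 15 − 3 (= 12) to equal 12, which holds.

True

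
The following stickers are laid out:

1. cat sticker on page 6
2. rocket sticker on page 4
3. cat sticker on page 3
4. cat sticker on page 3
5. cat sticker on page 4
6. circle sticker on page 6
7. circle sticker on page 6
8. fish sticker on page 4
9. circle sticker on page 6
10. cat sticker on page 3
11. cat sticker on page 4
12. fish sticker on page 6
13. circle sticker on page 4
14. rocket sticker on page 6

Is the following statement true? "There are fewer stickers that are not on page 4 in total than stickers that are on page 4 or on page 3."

False

There are 9 stickers that are not on page 4.
There are 8 stickers on page 4 or on page 3.
The claim requires 9 < 8, which does not hold.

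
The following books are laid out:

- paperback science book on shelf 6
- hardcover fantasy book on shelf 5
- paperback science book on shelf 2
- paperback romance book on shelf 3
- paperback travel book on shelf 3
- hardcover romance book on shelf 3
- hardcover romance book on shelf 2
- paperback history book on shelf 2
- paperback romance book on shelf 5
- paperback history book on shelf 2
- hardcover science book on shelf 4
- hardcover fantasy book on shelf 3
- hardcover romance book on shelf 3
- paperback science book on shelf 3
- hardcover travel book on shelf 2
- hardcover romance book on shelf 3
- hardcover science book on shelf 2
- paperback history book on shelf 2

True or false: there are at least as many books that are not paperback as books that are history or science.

There are 9 books that are not paperback.
There are 8 books that are history or science.
The claim requires 9 ≥ 8, which holds.

True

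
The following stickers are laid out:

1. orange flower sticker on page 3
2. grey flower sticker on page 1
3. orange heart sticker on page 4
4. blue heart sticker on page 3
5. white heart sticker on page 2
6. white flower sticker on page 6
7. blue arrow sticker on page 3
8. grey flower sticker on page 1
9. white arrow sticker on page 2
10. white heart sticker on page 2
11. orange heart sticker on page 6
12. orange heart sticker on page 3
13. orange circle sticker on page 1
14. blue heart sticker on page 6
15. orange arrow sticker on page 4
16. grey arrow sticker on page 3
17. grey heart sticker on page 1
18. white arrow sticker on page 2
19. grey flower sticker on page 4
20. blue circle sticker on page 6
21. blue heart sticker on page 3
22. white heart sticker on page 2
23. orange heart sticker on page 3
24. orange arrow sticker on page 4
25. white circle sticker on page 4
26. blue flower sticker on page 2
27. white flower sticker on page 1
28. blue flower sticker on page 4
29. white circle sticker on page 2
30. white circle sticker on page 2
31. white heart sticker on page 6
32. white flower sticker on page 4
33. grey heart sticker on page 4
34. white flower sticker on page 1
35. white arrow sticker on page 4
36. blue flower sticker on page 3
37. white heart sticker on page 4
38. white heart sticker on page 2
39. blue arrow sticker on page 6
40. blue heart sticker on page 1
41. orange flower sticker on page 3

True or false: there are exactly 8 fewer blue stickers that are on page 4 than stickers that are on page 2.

True

There is 1 blue sticker on page 4.
There are 9 stickers on page 2.
The claim requires 9 − 1 (= 8) to equal 8, which holds.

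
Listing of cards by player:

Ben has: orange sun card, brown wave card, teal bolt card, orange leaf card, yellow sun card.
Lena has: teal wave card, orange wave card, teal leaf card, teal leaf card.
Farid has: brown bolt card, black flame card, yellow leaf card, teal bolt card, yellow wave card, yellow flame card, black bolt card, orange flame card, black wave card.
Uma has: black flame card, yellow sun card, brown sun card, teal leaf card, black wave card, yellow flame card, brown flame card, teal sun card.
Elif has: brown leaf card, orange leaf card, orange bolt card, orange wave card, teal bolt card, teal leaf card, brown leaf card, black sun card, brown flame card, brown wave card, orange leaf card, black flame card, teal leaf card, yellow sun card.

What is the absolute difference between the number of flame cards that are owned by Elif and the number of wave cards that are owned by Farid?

flame cards owned by Elif: 2. wave cards owned by Farid: 2.
|2 − 2| = 2 − 2 = 0.

0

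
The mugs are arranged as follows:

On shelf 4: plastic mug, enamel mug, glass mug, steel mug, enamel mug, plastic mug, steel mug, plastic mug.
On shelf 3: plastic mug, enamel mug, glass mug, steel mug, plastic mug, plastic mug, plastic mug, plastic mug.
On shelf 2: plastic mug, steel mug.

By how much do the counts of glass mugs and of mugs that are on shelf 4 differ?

6

glass mugs: 2. mugs on shelf 4: 8.
|2 − 8| = 8 − 2 = 6.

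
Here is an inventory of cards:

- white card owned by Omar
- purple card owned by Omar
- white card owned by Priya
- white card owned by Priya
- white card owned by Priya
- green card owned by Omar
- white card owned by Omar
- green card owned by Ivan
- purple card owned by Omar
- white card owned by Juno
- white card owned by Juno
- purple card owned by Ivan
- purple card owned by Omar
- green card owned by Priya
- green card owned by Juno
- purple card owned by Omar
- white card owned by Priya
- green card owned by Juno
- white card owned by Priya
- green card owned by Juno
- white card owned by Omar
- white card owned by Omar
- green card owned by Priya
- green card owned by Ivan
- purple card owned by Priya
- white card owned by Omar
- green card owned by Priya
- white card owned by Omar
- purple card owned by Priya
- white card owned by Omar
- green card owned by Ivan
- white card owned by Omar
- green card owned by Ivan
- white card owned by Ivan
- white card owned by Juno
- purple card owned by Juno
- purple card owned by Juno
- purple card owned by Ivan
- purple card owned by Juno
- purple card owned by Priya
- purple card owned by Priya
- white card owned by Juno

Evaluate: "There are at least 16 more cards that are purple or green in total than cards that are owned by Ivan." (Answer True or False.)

|cards that are purple or green| = 24.
|cards owned by Ivan| = 7.
The claim requires 24 − 7 = 17 ≥ 16, which holds.

True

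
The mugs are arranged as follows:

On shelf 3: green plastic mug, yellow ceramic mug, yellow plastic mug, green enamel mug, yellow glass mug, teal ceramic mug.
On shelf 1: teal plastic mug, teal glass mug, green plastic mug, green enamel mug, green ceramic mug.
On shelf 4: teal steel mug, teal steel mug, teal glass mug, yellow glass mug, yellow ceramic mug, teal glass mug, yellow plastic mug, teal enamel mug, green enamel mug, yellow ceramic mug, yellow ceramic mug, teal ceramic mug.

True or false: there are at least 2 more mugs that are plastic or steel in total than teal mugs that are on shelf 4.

False

There are 7 mugs that are plastic or steel.
There are 6 teal mugs on shelf 4.
The claim requires 7 − 6 = 1 ≥ 2, which does not hold.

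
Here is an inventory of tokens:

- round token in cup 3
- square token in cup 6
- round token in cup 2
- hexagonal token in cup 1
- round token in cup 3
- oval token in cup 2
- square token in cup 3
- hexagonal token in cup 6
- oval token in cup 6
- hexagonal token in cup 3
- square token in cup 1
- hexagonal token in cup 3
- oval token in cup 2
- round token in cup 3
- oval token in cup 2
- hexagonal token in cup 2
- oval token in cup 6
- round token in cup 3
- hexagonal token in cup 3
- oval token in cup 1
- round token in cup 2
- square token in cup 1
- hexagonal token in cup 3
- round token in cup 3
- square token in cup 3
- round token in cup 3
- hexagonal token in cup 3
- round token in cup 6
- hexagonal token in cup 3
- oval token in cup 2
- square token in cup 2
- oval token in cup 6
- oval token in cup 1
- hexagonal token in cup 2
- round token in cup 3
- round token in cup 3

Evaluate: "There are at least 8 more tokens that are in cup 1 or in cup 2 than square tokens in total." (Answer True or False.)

There are 14 tokens in cup 1 or in cup 2.
There are 6 square tokens.
The claim requires 14 − 6 = 8 ≥ 8, which holds.

True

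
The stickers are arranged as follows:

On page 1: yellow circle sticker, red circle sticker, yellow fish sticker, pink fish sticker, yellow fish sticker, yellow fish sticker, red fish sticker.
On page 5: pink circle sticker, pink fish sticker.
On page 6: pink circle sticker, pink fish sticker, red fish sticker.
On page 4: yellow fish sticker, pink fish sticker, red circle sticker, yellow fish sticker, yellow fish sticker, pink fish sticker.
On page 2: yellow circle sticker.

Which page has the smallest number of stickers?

page 2

Counts by page: page 1→7, page 4→6, page 6→3, page 5→2, page 2→1.
The minimum is 1, held uniquely by page 2.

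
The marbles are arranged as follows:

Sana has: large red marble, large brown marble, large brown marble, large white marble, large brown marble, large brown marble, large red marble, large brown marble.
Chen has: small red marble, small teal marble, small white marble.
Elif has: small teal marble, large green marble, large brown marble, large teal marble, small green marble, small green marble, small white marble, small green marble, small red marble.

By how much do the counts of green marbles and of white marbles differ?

1

green marbles: 4. white marbles: 3.
|4 − 3| = 4 − 3 = 1.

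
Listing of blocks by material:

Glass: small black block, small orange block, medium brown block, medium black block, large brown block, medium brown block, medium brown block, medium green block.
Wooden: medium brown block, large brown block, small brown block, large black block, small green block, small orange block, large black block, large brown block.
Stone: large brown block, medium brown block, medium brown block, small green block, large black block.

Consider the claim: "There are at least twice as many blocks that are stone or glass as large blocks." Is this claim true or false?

|blocks that are stone or glass| = 13.
|large blocks| = 7.
The claim requires 13 ≥ 2 × 7 = 14, which does not hold.

False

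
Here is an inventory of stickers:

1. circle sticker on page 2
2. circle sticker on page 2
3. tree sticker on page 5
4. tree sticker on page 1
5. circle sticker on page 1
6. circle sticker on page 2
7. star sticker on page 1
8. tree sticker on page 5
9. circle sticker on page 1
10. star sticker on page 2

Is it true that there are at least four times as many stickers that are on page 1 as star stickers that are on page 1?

True

stickers on page 1: 4.
star stickers on page 1: 1.
The claim requires 4 ≥ 4 × 1 = 4, which holds.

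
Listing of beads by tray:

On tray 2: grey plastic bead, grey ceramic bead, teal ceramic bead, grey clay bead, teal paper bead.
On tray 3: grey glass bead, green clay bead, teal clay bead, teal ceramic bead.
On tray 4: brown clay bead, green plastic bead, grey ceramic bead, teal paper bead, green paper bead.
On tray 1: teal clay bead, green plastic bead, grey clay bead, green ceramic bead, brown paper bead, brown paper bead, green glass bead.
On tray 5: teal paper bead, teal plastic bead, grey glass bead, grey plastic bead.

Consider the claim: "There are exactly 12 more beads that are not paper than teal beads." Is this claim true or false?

False

beads that are not paper: 19.
teal beads: 8.
The claim requires 19 − 8 (= 11) to equal 12, which does not hold.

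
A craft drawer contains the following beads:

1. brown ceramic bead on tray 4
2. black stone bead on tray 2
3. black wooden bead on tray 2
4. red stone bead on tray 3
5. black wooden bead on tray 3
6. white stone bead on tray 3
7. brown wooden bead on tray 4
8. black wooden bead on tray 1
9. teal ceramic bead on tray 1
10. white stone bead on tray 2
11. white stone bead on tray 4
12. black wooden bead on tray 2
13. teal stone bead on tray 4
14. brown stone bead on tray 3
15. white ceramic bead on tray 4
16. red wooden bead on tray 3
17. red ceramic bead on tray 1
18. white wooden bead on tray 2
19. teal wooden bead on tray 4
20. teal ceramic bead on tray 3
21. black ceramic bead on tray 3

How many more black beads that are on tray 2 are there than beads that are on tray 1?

0

black beads on tray 2: 3.
beads on tray 1: 3.
3 − 3 = 0.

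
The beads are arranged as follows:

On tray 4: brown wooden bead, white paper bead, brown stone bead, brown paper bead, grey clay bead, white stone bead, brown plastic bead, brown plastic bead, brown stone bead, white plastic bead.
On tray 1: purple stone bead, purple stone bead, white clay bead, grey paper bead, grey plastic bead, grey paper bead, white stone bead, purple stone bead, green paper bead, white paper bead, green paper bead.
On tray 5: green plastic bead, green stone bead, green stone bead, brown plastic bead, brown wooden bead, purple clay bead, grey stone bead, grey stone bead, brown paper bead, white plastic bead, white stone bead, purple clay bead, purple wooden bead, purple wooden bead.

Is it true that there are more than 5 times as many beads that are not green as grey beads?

False

|beads that are not green| = 30.
|grey beads| = 6.
The claim requires 30 > 5 × 6 = 30, which does not hold.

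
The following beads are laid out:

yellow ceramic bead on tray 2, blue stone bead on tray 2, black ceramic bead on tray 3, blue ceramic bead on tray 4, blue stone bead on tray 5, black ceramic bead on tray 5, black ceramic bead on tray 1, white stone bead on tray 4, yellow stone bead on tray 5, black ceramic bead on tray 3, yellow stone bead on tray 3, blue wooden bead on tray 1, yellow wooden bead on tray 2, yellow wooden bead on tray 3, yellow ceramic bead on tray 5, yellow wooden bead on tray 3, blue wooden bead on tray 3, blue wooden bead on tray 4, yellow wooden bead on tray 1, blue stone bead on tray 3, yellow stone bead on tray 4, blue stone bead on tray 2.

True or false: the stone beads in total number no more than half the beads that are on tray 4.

False

stone beads: 8.
beads on tray 4: 4.
The claim requires 2 × 8 = 16 ≤ 4, which does not hold.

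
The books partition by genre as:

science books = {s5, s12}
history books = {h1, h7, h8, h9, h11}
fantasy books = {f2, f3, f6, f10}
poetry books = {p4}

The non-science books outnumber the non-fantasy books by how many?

non-science books: 10.
non-fantasy books: 8.
10 − 8 = 2.

2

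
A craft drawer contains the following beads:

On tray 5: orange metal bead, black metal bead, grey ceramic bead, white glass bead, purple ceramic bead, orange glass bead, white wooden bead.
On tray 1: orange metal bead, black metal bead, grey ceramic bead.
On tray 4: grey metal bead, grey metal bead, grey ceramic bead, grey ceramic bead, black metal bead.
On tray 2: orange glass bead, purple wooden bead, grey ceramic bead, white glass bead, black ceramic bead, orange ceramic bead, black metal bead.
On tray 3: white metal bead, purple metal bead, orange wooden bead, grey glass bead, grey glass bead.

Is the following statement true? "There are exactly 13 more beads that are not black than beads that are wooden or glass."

True

There are 22 beads that are not black.
There are 9 beads that are wooden or glass.
The claim requires 22 − 9 (= 13) to equal 13, which holds.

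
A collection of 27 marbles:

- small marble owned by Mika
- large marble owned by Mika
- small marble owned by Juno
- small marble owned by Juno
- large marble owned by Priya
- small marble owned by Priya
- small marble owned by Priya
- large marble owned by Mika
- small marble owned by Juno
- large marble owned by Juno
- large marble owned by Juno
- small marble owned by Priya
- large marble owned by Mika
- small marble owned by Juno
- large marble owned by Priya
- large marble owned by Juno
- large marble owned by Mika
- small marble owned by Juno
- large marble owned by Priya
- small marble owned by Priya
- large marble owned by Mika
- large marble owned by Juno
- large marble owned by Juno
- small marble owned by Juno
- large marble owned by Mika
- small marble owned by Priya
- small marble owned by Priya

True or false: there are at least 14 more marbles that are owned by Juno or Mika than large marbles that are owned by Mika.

Count of marbles owned by Juno or Mika: 18.
Count of large marbles owned by Mika: 6.
The claim requires 18 − 6 = 12 ≥ 14, which does not hold.

False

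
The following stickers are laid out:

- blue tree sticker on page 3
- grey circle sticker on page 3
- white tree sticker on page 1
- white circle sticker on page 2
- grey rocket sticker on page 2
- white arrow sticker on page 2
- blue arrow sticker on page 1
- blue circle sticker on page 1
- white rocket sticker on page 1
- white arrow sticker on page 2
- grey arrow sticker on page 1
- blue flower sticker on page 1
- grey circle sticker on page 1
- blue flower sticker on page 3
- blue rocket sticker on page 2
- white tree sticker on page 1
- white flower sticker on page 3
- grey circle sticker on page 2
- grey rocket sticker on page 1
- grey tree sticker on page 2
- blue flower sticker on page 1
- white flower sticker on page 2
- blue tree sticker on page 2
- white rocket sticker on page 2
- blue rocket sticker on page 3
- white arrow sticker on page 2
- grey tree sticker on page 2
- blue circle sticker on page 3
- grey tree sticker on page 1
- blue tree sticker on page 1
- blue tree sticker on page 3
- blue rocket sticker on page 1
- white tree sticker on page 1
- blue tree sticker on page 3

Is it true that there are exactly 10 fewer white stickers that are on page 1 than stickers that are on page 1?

True

There are 4 white stickers on page 1.
There are 14 stickers on page 1.
The claim requires 14 − 4 (= 10) to equal 10, which holds.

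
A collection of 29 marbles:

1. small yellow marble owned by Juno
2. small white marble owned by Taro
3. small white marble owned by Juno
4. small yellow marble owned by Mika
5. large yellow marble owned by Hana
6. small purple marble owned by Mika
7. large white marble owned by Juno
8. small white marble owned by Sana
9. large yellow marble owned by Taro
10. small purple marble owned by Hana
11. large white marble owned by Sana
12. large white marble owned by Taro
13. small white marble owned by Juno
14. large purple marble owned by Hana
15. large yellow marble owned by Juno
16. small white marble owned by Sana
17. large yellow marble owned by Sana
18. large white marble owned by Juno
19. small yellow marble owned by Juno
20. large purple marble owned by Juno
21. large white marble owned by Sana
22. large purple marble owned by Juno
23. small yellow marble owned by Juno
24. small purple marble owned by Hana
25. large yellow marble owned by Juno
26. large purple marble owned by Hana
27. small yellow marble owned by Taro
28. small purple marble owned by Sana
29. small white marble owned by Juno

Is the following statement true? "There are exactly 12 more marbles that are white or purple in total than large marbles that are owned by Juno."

|marbles that are white or purple| = 19.
|large marbles owned by Juno| = 6.
The claim requires 19 − 6 (= 13) to equal 12, which does not hold.

False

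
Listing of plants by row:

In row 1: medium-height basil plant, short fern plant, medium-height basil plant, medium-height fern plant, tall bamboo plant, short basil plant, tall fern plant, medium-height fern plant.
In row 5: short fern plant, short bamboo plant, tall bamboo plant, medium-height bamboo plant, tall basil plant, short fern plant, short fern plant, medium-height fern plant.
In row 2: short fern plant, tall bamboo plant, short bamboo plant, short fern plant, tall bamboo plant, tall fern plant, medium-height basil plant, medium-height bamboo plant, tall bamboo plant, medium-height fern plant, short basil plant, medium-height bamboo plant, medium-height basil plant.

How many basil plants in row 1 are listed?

3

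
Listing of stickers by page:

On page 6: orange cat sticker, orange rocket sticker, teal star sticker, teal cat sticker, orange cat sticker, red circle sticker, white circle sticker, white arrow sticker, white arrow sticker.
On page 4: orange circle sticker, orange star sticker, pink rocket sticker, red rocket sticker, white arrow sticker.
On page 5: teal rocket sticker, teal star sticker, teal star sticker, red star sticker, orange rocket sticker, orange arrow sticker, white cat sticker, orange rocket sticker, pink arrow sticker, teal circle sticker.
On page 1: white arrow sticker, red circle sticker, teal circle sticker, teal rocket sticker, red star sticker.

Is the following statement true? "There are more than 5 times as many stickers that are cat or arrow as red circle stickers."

|stickers that are cat or arrow| = 10.
|red circle stickers| = 2.
The claim requires 10 > 5 × 2 = 10, which does not hold.

False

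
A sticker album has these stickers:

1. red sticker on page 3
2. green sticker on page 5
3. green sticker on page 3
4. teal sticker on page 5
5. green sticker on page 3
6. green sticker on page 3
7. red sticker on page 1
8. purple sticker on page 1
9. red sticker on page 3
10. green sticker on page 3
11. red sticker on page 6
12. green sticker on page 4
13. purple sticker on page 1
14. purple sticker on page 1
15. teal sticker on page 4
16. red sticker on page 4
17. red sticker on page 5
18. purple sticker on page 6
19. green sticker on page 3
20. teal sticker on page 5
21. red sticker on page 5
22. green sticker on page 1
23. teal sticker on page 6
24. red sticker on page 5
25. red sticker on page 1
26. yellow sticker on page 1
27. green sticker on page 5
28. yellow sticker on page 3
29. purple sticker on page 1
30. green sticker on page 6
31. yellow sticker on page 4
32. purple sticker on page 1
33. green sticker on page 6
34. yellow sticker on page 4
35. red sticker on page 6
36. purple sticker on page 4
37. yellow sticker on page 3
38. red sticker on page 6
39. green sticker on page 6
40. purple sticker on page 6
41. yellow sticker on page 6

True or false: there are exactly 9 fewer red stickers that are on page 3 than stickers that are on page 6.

red stickers on page 3: 2.
stickers on page 6: 10.
The claim requires 10 − 2 (= 8) to equal 9, which does not hold.

False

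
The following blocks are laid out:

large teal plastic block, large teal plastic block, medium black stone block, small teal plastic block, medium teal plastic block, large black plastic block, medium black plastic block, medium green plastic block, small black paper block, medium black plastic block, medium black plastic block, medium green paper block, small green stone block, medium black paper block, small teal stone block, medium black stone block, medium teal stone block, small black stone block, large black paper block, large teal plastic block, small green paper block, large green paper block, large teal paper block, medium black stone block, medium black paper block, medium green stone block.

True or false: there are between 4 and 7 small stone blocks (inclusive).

False

|small stone blocks| = 3.
The claim requires 4 ≤ 3 ≤ 7, which does not hold.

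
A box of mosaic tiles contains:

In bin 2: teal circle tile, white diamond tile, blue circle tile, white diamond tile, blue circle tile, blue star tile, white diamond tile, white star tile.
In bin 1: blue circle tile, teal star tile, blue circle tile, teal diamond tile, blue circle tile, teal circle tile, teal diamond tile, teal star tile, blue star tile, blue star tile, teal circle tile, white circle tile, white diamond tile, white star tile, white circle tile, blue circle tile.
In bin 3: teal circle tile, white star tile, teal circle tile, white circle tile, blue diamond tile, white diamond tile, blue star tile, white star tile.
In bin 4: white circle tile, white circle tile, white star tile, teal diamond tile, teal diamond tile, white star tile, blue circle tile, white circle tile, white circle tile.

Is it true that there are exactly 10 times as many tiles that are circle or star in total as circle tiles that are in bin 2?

There are 31 tiles that are circle or star.
There are 3 circle tiles in bin 2.
The claim requires 31 = 10 × 3 = 30, which does not hold.

False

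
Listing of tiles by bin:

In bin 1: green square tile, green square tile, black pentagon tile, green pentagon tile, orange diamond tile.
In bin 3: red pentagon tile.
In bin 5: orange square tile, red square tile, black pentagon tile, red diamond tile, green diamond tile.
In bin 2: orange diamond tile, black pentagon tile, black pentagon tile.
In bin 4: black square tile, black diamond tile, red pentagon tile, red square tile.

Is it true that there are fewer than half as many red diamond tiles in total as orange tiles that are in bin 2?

False

red diamond tiles: 1.
orange tiles in bin 2: 1.
The claim requires 2 × 1 = 2 < 1, which does not hold.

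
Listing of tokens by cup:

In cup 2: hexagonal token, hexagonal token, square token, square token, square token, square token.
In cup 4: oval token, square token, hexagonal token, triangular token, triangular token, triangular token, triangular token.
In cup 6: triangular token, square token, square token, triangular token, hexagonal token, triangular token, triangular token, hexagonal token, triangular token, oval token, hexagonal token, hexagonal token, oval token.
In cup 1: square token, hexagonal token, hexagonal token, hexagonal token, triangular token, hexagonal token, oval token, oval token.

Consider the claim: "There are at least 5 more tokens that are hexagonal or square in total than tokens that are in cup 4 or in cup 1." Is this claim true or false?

|tokens that are hexagonal or square| = 19.
|tokens in cup 4 or in cup 1| = 15.
The claim requires 19 − 15 = 4 ≥ 5, which does not hold.

False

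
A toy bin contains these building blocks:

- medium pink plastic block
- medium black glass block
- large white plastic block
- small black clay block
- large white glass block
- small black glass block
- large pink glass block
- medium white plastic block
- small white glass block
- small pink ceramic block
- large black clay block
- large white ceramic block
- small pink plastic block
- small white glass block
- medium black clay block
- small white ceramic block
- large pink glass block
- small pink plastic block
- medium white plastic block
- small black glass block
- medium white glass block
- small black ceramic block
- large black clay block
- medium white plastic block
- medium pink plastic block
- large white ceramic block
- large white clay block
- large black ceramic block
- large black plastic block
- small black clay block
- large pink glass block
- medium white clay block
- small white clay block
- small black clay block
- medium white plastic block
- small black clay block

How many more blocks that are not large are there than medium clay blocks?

blocks that are not large: 24.
medium clay blocks: 2.
24 − 2 = 22.

22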